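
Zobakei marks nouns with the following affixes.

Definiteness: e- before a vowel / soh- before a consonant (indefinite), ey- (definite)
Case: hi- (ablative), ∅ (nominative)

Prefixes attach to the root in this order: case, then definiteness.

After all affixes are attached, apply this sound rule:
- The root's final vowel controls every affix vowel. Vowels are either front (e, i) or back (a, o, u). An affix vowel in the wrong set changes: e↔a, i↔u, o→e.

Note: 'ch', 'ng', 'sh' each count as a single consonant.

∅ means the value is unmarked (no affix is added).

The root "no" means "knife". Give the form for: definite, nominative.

case = nominative: zero marking, form stays no.
Attach definiteness definite ey- → eyno.
Apply vowel harmony: eyno → ayno.

ayno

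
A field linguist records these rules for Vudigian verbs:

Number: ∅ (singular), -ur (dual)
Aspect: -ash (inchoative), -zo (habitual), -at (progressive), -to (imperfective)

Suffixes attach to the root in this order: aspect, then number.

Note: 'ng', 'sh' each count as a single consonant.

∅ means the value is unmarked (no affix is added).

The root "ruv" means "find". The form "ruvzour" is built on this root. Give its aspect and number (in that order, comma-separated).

habitual, dual

Segment: ruv-zo-ur.
aspect: -zo → habitual.
number: -ur → dual.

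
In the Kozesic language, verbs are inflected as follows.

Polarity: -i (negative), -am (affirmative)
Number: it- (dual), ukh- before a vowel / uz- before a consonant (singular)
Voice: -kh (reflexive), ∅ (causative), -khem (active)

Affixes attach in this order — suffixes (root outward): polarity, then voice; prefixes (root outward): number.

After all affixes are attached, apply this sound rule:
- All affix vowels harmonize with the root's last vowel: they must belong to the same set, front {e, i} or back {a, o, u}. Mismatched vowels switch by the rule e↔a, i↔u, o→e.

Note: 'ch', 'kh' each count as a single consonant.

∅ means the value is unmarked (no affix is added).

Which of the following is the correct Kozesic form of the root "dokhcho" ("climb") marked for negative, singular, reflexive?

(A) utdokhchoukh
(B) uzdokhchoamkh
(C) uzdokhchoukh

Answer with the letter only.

Attach polarity negative -i → dokhchoi.
Attach number singular uz- (before consonant 'd') → uzdokhchoi.
Attach voice reflexive -kh → uzdokhchoikh.
Apply vowel harmony: uzdokhchoikh → uzdokhchoukh.
So the correct form is uzdokhchoukh, option (C).
(B) uzdokhchoamkh is wrong: it uses affirmative instead of negative for polarity.
(A) utdokhchoukh is wrong: it uses dual instead of singular for number.

C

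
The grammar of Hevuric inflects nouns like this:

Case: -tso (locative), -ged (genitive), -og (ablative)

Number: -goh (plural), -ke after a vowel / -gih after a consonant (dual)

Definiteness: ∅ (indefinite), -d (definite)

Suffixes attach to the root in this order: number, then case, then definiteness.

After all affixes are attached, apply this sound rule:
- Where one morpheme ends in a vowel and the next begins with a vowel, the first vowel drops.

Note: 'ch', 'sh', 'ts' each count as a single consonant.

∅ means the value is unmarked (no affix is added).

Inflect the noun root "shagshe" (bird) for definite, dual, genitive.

shagshekegedd

Attach number dual -ke (after vowel 'e') → shagsheke.
Attach case genitive -ged → shagshekeged.
Attach definiteness definite -d → shagshekegedd.
Vowel deletion: no change.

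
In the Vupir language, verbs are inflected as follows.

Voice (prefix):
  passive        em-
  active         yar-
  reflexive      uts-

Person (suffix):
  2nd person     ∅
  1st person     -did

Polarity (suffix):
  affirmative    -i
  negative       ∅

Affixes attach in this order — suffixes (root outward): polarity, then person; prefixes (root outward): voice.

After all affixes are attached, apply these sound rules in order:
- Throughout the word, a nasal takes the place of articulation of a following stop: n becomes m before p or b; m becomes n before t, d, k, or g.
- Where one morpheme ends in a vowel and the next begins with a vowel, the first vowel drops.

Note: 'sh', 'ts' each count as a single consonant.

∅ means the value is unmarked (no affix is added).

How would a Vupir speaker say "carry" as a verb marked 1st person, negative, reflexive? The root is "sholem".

utssholendid

polarity = negative: zero marking, form stays sholem.
Attach voice reflexive uts- → utssholem.
Attach person 1st person -did → utssholemdid.
Apply nasal assimilation: utssholemdid → utssholendid.
Vowel deletion: no change.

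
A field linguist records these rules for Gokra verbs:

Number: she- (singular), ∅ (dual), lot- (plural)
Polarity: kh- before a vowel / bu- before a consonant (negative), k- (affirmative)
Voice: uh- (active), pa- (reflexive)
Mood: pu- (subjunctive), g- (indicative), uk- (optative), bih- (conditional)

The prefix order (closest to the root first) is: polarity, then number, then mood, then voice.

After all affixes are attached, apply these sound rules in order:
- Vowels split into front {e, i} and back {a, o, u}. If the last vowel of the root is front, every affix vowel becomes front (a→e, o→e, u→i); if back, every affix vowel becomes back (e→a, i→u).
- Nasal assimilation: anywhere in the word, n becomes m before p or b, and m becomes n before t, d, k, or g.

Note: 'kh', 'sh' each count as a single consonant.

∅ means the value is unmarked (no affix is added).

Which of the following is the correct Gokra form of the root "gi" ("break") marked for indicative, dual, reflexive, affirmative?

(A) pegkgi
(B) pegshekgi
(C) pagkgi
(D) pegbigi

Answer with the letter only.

Attach polarity affirmative k- → kgi.
number = dual: zero marking, form stays kgi.
Attach mood indicative g- → gkgi.
Attach voice reflexive pa- → pagkgi.
Apply vowel harmony: pagkgi → pegkgi.
Nasal assimilation: no change.
So the correct form is pegkgi, option (A).
(D) pegbigi is wrong: it uses negative instead of affirmative for polarity.
(C) pagkgi is wrong: it fails to apply the sound rule(s).
(B) pegshekgi is wrong: it uses singular instead of dual for number.

A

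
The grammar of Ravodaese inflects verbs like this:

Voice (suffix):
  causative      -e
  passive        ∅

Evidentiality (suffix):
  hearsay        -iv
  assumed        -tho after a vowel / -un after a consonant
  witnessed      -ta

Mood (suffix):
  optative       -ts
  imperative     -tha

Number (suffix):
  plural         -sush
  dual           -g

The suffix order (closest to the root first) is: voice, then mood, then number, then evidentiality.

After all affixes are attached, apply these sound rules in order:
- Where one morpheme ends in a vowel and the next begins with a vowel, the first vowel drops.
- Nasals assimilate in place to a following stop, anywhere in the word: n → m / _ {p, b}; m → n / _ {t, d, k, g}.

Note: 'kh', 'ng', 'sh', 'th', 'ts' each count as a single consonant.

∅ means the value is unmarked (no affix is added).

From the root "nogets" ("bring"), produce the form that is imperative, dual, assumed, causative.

Attach voice causative -e → nogetse.
Attach mood imperative -tha → nogetsetha.
Attach number dual -g → nogetsethag.
Attach evidentiality assumed -un (after consonant 'g') → nogetsethagun.
Vowel deletion: no change.
Nasal assimilation: no change.

nogetsethagun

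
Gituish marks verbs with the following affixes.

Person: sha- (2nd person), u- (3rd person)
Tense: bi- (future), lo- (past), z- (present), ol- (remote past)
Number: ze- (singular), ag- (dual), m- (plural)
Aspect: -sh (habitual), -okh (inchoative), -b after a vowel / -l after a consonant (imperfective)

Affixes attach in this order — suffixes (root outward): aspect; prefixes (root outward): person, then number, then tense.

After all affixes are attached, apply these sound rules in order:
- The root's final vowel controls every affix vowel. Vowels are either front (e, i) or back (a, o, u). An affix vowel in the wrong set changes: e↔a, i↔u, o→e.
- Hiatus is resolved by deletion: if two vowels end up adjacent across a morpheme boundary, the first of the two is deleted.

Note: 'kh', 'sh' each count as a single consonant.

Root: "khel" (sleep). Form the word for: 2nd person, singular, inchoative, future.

Attach person 2nd person sha- → shakhel.
Attach number singular ze- → zeshakhel.
Attach tense future bi- → bizeshakhel.
Attach aspect inchoative -okh → bizeshakhelokh.
Apply vowel harmony: bizeshakhelokh → bizeshekhelekh.
Vowel deletion: no change.

bizeshekhelekh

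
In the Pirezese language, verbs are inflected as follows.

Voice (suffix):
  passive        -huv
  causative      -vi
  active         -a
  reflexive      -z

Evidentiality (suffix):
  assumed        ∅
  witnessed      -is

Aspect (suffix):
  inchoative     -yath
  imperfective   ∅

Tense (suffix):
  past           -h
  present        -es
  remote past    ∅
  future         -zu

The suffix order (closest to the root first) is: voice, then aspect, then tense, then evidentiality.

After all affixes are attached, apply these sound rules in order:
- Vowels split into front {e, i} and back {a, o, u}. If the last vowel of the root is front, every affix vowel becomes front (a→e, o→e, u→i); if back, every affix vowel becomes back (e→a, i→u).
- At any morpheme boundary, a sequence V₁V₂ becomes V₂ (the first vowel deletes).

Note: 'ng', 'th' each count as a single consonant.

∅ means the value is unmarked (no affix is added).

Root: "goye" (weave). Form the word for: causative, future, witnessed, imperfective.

Attach voice causative -vi → goyevi.
aspect = imperfective: zero marking, form stays goyevi.
Attach tense future -zu → goyevizu.
Attach evidentiality witnessed -is → goyevizuis.
Apply vowel harmony: goyevizuis → goyeviziis.
Apply vowel deletion: goyeviziis → goyevizis.

goyevizis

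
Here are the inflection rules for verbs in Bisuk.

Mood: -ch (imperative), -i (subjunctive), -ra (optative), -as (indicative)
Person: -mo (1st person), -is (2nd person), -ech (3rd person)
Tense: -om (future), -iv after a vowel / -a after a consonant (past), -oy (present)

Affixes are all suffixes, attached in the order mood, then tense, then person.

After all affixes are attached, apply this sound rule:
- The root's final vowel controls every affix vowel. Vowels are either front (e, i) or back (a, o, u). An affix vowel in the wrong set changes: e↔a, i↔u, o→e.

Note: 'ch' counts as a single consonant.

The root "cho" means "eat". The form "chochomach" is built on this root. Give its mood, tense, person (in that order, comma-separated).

imperative, future, 3rd person

Segment: cho-ch-om-ech.
mood: -ch → imperative.
tense: -om → future.
person: -ech → 3rd person.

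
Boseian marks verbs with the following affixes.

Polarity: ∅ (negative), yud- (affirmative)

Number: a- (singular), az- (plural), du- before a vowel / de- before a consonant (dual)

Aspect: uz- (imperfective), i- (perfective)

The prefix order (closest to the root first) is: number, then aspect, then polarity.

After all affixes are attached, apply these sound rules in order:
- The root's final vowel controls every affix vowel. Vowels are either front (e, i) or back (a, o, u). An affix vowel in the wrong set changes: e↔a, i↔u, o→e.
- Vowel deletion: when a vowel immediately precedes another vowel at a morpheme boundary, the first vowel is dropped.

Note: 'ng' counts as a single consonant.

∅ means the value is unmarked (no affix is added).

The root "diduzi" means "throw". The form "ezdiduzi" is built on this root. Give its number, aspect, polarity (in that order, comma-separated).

Segment: i-az-diduzi.
number: az- → plural.
aspect: i- → perfective.
polarity: ∅ → negative.

plural, perfective, negative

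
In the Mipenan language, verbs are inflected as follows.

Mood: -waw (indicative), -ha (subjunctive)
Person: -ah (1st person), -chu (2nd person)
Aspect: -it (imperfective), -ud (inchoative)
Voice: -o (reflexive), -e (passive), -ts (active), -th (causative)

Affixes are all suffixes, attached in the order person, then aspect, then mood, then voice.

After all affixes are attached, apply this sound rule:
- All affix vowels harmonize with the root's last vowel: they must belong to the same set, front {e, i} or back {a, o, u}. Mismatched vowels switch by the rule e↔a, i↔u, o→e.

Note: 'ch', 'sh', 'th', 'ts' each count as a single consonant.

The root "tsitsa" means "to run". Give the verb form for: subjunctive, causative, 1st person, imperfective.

Attach person 1st person -ah → tsitsaah.
Attach aspect imperfective -it → tsitsaahit.
Attach mood subjunctive -ha → tsitsaahitha.
Attach voice causative -th → tsitsaahithath.
Apply vowel harmony: tsitsaahithath → tsitsaahuthath.

tsitsaahuthath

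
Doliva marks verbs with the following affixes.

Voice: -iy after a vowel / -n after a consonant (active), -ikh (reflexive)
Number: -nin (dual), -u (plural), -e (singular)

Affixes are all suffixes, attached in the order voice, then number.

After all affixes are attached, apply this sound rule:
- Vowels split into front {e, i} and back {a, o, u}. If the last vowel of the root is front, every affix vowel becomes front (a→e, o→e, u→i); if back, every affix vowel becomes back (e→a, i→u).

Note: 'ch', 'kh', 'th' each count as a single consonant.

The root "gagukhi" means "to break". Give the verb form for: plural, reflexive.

Attach voice reflexive -ikh → gagukhiikh.
Attach number plural -u → gagukhiikhu.
Apply vowel harmony: gagukhiikhu → gagukhiikhi.

gagukhiikhi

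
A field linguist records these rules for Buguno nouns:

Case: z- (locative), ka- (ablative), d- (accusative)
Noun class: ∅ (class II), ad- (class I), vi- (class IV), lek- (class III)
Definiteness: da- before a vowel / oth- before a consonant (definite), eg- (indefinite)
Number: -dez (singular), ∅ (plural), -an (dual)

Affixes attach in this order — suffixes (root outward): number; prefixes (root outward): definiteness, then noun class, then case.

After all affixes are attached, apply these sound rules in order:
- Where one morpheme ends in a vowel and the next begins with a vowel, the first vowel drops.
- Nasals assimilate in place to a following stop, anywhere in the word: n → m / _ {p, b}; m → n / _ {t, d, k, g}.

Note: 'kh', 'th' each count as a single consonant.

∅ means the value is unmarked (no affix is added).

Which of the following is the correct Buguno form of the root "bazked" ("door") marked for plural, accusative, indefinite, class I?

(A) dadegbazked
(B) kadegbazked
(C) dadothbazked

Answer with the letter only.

Attach definiteness indefinite eg- → egbazked.
number = plural: zero marking, form stays egbazked.
Attach noun class class I ad- → adegbazked.
Attach case accusative d- → dadegbazked.
Vowel deletion: no change.
Nasal assimilation: no change.
So the correct form is dadegbazked, option (A).
(B) kadegbazked is wrong: it uses ablative instead of accusative for case.
(C) dadothbazked is wrong: it uses definite instead of indefinite for definiteness.

A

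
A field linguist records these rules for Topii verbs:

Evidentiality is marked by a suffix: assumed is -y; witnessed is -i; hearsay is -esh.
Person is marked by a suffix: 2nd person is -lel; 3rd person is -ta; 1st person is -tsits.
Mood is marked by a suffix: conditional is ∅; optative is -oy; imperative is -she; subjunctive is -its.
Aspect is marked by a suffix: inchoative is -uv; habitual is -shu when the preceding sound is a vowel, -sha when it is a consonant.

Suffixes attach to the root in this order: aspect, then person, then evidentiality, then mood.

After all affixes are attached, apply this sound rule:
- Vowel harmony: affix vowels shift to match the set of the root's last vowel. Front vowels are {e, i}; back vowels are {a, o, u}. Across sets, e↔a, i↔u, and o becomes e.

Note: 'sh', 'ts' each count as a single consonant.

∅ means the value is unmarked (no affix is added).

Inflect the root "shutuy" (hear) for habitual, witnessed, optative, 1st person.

Attach aspect habitual -sha (after consonant 'y') → shutuysha.
Attach person 1st person -tsits → shutuyshatsits.
Attach evidentiality witnessed -i → shutuyshatsitsi.
Attach mood optative -oy → shutuyshatsitsioy.
Apply vowel harmony: shutuyshatsitsioy → shutuyshatsutsuoy.

shutuyshatsutsuoy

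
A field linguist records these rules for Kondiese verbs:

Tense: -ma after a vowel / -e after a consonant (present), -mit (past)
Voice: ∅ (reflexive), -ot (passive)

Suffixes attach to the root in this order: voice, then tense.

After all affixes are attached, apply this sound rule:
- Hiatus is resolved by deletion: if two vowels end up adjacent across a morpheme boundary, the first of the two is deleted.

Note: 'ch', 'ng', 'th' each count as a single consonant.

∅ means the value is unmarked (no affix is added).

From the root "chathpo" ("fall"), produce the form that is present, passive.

chathpote

Attach voice passive -ot → chathpoot.
Attach tense present -e (after consonant 't') → chathpoote.
Apply vowel deletion: chathpoote → chathpote.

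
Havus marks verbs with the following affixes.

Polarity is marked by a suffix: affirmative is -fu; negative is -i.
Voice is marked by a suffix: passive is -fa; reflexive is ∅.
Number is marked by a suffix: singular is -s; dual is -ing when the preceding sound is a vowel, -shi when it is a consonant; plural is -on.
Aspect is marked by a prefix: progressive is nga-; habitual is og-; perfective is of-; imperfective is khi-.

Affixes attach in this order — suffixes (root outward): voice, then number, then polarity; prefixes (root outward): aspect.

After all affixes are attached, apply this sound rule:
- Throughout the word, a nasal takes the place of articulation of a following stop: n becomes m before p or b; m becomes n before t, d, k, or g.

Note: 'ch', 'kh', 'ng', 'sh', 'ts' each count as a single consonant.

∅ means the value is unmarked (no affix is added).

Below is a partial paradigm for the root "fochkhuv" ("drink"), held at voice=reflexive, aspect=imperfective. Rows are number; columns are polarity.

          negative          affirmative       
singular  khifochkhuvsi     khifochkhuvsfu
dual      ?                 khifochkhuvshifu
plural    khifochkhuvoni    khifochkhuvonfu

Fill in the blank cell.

voice = reflexive: zero marking, form stays fochkhuv.
Attach number dual -shi (after consonant 'v') → fochkhuvshi.
Attach aspect imperfective khi- → khifochkhuvshi.
Attach polarity negative -i → khifochkhuvshii.
Nasal assimilation: no change.

khifochkhuvshii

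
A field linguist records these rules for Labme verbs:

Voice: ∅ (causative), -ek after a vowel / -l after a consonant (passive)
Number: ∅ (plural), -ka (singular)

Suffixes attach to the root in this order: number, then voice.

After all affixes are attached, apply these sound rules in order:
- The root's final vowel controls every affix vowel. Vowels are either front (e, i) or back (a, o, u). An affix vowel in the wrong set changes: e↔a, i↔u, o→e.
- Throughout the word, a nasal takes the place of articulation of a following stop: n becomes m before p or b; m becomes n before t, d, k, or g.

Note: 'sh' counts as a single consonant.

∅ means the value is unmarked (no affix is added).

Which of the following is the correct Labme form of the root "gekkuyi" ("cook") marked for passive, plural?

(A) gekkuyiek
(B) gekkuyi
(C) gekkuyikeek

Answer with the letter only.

A

number = plural: zero marking, form stays gekkuyi.
Attach voice passive -ek (after vowel 'i') → gekkuyiek.
Vowel harmony: no change.
Nasal assimilation: no change.
So the correct form is gekkuyiek, option (A).
(C) gekkuyikeek is wrong: it uses singular instead of plural for number.
(B) gekkuyi is wrong: it uses causative instead of passive for voice.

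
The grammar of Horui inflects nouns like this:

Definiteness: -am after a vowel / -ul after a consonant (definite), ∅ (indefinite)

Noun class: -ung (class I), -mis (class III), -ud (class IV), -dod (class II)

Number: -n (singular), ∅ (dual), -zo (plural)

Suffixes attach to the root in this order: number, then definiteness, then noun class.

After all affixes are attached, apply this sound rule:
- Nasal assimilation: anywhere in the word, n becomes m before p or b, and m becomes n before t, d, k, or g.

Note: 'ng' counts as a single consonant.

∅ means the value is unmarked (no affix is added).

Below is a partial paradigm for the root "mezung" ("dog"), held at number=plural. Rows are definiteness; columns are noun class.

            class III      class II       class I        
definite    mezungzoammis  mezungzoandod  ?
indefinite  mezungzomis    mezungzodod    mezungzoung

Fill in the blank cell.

Attach number plural -zo → mezungzo.
Attach definiteness definite -am (after vowel 'o') → mezungzoam.
Attach noun class class I -ung → mezungzoamung.
Nasal assimilation: no change.

mezungzoamung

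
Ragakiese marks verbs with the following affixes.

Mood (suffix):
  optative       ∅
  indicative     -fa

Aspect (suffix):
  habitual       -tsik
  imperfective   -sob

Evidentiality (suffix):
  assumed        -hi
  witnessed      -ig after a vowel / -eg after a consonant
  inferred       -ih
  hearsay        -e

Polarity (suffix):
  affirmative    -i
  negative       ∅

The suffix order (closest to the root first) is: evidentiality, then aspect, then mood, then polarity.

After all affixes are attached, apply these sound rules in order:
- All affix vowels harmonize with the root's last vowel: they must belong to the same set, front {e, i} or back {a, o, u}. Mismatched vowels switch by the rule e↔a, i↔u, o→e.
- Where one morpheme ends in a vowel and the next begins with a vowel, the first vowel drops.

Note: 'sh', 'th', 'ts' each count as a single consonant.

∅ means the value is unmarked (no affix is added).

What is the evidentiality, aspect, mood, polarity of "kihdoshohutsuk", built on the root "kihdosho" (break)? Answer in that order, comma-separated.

Segment: kihdosho-hi-tsik.
evidentiality: -hi → assumed.
aspect: -tsik → habitual.
mood: ∅ → optative.
polarity: ∅ → negative.

assumed, habitual, optative, negative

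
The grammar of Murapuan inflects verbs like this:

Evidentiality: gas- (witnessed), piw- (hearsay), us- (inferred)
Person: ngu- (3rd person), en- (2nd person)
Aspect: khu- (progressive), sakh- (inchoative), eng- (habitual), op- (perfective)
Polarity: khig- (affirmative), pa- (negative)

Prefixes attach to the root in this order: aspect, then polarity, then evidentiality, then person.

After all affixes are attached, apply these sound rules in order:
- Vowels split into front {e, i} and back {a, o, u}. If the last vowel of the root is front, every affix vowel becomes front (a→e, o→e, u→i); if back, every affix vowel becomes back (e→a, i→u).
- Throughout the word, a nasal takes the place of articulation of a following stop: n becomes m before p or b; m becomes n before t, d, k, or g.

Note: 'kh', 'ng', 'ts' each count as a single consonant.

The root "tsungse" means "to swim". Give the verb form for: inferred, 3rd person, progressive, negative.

ngiispekhitsungse

Attach aspect progressive khu- → khutsungse.
Attach polarity negative pa- → pakhutsungse.
Attach evidentiality inferred us- → uspakhutsungse.
Attach person 3rd person ngu- → nguuspakhutsungse.
Apply vowel harmony: nguuspakhutsungse → ngiispekhitsungse.
Nasal assimilation: no change.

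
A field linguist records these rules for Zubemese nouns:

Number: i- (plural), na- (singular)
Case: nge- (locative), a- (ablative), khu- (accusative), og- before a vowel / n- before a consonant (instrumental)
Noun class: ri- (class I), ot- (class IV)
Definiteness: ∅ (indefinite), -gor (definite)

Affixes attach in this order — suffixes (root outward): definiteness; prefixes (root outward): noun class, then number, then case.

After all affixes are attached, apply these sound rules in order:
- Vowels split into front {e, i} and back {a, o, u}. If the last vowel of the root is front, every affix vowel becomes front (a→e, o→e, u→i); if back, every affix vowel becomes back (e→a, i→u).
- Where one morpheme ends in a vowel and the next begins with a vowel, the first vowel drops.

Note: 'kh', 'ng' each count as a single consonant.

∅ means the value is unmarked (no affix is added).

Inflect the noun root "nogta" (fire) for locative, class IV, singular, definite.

Attach noun class class IV ot- → otnogta.
Attach number singular na- → naotnogta.
Attach definiteness definite -gor → naotnogtagor.
Attach case locative nge- → ngenaotnogtagor.
Apply vowel harmony: ngenaotnogtagor → nganaotnogtagor.
Apply vowel deletion: nganaotnogtagor → nganotnogtagor.

nganotnogtagor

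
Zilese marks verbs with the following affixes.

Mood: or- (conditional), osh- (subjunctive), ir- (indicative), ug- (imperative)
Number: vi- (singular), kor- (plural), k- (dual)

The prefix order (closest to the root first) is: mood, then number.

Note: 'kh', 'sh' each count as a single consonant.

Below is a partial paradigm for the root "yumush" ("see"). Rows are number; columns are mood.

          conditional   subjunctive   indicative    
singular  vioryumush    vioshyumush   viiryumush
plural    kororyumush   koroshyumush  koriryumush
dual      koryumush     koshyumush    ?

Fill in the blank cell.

Attach mood indicative ir- → iryumush.
Attach number dual k- → kiryumush.

kiryumush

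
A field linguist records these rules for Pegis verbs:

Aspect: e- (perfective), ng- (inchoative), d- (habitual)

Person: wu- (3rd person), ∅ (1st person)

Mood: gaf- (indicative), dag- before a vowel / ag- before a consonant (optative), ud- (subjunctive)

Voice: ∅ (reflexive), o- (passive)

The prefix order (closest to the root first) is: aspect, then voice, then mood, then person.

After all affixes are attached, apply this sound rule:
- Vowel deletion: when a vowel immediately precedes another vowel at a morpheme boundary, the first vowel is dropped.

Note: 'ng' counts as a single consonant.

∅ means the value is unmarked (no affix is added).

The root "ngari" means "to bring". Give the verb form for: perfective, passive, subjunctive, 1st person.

udengari

Attach aspect perfective e- → engari.
Attach voice passive o- → oengari.
Attach mood subjunctive ud- → udoengari.
person = 1st person: zero marking, form stays udoengari.
Apply vowel deletion: udoengari → udengari.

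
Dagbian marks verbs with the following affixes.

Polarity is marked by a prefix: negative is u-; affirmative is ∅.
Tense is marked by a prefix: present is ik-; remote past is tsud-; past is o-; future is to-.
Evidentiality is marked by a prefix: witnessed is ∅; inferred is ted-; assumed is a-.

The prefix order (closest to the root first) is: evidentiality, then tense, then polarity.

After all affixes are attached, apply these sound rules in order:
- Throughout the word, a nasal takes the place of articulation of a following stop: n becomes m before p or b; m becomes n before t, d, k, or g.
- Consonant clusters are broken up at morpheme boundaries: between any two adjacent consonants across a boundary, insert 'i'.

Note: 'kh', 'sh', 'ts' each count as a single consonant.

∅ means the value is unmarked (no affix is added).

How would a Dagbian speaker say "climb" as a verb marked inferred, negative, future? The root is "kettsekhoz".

Attach evidentiality inferred ted- → tedkettsekhoz.
Attach tense future to- → totedkettsekhoz.
Attach polarity negative u- → utotedkettsekhoz.
Nasal assimilation: no change.
Apply epenthesis: utotedkettsekhoz → utotedikettsekhoz.

utotedikettsekhoz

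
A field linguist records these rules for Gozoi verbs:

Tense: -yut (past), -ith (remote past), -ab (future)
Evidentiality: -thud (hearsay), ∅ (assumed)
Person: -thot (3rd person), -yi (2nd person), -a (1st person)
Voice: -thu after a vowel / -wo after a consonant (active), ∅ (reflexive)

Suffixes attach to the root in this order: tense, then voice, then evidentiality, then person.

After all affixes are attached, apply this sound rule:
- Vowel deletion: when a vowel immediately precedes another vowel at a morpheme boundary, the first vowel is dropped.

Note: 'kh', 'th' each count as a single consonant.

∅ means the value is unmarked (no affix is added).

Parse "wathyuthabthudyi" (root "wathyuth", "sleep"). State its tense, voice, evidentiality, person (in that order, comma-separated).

Segment: wathyuth-ab-thud-yi.
tense: -ab → future.
voice: ∅ → reflexive.
evidentiality: -thud → hearsay.
person: -yi → 2nd person.

future, reflexive, hearsay, 2nd person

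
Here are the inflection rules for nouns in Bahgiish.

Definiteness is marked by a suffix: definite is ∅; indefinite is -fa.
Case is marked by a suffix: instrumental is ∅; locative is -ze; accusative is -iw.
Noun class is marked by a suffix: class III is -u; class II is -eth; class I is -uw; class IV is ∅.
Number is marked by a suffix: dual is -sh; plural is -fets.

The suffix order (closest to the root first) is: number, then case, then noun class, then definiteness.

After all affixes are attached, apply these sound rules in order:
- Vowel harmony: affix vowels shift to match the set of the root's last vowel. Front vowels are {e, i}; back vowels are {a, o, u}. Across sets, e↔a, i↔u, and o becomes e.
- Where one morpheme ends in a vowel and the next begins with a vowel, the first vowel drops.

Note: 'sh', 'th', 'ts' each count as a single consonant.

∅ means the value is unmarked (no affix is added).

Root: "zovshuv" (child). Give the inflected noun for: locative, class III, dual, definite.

Attach number dual -sh → zovshuvsh.
Attach case locative -ze → zovshuvshze.
Attach noun class class III -u → zovshuvshzeu.
definiteness = definite: zero marking, form stays zovshuvshzeu.
Apply vowel harmony: zovshuvshzeu → zovshuvshzau.
Apply vowel deletion: zovshuvshzau → zovshuvshzu.

zovshuvshzu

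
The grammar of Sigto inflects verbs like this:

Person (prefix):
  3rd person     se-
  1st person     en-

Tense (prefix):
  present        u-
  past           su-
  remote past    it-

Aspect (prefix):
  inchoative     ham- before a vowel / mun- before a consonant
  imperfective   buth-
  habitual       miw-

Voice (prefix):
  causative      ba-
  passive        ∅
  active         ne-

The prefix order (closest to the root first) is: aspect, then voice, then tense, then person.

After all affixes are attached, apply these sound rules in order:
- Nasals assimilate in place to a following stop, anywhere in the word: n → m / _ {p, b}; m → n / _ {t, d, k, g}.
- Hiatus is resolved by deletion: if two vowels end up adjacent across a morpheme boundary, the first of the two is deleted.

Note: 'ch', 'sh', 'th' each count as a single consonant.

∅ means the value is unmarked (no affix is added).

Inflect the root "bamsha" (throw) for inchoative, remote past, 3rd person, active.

Attach aspect inchoative mun- (before consonant 'b') → munbamsha.
Attach voice active ne- → nemunbamsha.
Attach tense remote past it- → itnemunbamsha.
Attach person 3rd person se- → seitnemunbamsha.
Apply nasal assimilation: seitnemunbamsha → seitnemumbamsha.
Apply vowel deletion: seitnemumbamsha → sitnemumbamsha.

sitnemumbamsha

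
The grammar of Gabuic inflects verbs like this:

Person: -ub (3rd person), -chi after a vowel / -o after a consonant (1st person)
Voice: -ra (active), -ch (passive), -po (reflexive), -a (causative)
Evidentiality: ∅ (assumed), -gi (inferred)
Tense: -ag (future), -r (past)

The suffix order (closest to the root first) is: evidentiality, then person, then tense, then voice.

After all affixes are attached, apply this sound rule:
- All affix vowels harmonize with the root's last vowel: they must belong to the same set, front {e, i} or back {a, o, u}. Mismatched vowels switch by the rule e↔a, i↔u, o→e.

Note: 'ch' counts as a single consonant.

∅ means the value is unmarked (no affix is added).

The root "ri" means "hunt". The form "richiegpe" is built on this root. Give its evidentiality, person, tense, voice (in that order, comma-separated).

assumed, 1st person, future, reflexive

Segment: ri-chi-ag-po.
evidentiality: ∅ → assumed.
person: -chi/o → 1st person.
tense: -ag → future.
voice: -po → reflexive.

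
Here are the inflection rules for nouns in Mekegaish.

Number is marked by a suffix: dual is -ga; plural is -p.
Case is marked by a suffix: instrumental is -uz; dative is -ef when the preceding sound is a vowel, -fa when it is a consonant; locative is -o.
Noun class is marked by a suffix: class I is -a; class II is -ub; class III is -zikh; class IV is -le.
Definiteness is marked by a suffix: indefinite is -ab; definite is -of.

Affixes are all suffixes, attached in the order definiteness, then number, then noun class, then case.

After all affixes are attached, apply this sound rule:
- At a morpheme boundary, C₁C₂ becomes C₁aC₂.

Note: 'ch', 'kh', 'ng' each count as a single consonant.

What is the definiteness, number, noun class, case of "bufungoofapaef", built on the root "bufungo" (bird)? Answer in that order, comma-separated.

definite, plural, class I, dative

Segment: bufungo-of-p-a-ef.
definiteness: -of → definite.
number: -p → plural.
noun class: -a → class I.
case: -ef/fa → dative.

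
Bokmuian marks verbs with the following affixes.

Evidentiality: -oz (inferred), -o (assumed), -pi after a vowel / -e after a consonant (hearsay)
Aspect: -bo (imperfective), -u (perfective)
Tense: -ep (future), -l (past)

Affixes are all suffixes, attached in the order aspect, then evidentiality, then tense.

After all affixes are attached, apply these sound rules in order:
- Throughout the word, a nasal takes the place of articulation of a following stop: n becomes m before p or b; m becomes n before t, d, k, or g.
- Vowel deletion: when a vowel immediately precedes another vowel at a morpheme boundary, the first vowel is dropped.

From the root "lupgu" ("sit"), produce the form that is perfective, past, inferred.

Attach aspect perfective -u → lupguu.
Attach evidentiality inferred -oz → lupguuoz.
Attach tense past -l → lupguuozl.
Nasal assimilation: no change.
Apply vowel deletion: lupguuozl → lupgozl.

lupgozl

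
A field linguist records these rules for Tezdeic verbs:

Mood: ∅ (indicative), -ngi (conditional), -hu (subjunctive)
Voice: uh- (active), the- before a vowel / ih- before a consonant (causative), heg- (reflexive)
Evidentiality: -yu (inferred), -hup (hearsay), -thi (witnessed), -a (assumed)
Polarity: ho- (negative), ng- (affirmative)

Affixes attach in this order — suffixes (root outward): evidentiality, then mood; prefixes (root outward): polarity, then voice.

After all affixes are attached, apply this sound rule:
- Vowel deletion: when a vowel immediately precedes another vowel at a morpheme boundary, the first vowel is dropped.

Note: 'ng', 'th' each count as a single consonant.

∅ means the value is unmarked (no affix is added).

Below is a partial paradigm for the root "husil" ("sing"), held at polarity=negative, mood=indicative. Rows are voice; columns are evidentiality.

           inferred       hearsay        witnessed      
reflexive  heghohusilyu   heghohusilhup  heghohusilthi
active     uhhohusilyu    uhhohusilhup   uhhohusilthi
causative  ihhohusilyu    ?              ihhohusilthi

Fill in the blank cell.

Attach evidentiality hearsay -hup → husilhup.
Attach polarity negative ho- → hohusilhup.
Attach voice causative ih- (before consonant 'h') → ihhohusilhup.
mood = indicative: zero marking, form stays ihhohusilhup.
Vowel deletion: no change.

ihhohusilhup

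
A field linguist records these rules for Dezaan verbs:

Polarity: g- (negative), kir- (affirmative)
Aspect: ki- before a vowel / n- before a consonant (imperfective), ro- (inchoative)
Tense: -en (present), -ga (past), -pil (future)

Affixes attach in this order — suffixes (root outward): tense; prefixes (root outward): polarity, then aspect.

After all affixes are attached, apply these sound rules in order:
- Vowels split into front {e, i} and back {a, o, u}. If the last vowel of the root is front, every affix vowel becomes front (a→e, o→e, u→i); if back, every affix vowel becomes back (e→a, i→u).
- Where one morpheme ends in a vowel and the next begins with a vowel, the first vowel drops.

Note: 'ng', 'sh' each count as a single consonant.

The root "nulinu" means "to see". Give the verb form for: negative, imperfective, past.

ngnulinuga

Attach polarity negative g- → gnulinu.
Attach aspect imperfective n- (before consonant 'g') → ngnulinu.
Attach tense past -ga → ngnulinuga.
Vowel harmony: no change.
Vowel deletion: no change.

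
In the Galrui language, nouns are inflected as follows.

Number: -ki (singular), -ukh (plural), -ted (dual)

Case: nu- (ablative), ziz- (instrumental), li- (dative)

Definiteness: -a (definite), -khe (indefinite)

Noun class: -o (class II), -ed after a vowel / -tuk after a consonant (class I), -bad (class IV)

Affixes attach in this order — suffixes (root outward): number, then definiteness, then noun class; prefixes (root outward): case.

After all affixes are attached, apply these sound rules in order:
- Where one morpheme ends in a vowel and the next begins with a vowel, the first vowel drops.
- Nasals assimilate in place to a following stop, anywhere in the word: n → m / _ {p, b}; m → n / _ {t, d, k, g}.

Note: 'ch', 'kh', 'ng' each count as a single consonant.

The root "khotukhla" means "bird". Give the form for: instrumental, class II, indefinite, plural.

Attach number plural -ukh → khotukhlaukh.
Attach definiteness indefinite -khe → khotukhlaukhkhe.
Attach noun class class II -o → khotukhlaukhkheo.
Attach case instrumental ziz- → zizkhotukhlaukhkheo.
Apply vowel deletion: zizkhotukhlaukhkheo → zizkhotukhlukhkho.
Nasal assimilation: no change.

zizkhotukhlukhkho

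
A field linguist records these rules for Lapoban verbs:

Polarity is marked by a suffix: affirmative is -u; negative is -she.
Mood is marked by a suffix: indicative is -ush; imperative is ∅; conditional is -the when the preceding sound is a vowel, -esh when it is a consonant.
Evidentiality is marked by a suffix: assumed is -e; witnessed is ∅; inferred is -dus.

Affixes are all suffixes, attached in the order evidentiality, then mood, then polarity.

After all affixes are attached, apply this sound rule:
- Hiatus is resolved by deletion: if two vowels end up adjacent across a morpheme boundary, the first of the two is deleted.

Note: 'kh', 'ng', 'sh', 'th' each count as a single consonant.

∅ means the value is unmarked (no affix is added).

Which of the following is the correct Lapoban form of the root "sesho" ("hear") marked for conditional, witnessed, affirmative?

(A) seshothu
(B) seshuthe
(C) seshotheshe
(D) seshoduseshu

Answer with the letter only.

evidentiality = witnessed: zero marking, form stays sesho.
Attach mood conditional -the (after vowel 'o') → seshothe.
Attach polarity affirmative -u → seshotheu.
Apply vowel deletion: seshotheu → seshothu.
So the correct form is seshothu, option (A).
(D) seshoduseshu is wrong: it uses inferred instead of witnessed for evidentiality.
(C) seshotheshe is wrong: it uses negative instead of affirmative for polarity.
(B) seshuthe is wrong: it has the affixes in the wrong order.

A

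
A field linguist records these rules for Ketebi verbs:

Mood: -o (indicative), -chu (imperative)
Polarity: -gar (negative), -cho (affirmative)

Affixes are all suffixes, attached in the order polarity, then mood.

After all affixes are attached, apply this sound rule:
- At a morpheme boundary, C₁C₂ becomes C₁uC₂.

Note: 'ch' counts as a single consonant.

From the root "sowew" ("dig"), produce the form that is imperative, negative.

sowewugaruchu

Attach polarity negative -gar → sowewgar.
Attach mood imperative -chu → sowewgarchu.
Apply epenthesis: sowewgarchu → sowewugaruchu.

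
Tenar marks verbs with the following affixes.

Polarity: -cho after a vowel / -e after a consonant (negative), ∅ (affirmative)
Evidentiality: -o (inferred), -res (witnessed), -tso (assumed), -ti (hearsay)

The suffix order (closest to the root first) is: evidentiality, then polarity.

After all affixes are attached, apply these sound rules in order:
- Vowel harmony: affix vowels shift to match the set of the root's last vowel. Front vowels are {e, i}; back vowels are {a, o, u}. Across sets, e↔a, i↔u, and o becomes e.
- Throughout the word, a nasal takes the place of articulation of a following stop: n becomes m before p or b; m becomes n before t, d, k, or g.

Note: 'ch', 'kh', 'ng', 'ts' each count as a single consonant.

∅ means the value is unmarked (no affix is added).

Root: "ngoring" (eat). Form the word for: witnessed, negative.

Attach evidentiality witnessed -res → ngoringres.
Attach polarity negative -e (after consonant 's') → ngoringrese.
Vowel harmony: no change.
Nasal assimilation: no change.

ngoringrese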